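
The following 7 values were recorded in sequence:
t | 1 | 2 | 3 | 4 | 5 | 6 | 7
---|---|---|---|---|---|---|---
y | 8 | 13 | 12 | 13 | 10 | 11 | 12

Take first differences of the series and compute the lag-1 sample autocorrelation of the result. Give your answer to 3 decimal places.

First differences Δy: 5, -1, 1, -3, 1, 1
Mean of differences = 0.6667
Numerator Σ(Δy_t−Δȳ)(Δy_{t+1}−Δȳ) = -10.1111
Denominator Σ(Δy_t−Δȳ)² = 35.3333
r_1(Δy) = -10.1111 / 35.3333 = -0.286

-0.286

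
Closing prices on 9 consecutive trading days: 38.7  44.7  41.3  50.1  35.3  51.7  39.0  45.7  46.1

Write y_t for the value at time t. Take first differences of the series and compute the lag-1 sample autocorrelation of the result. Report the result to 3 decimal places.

-0.881

First differences Δy: 6.0, -3.4, 8.8, -14.8, 16.4, -12.7, 6.7, 0.4
Mean of differences = 0.9250
Numerator Σ(Δy_t−Δȳ)(Δy_{t+1}−Δȳ) = -715.7506
Denominator Σ(Δy_t−Δȳ)² = 812.4950
r_1(Δy) = -715.7506 / 812.4950 = -0.881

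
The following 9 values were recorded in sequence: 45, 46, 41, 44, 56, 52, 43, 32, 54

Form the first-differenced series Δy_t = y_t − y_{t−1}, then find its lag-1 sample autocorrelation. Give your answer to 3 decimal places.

First differences Δy: 1, -5, 3, 12, -4, -9, -11, 22
Mean of differences = 1.1250
Numerator Σ(Δy_t−Δȳ)(Δy_{t+1}−Δȳ) = -124.5156
Denominator Σ(Δy_t−Δȳ)² = 870.8750
r_1(Δy) = -124.5156 / 870.8750 = -0.143

-0.143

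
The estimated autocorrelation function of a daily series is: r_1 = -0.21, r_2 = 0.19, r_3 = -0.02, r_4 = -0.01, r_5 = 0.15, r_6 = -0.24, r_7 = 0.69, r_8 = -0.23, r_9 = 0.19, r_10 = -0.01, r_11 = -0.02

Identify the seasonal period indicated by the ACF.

7

The largest autocorrelation is r_7 = 0.69; the remaining lags stay at or below 0.19.
The dominant spike at lag 7 indicates a seasonal period of 7.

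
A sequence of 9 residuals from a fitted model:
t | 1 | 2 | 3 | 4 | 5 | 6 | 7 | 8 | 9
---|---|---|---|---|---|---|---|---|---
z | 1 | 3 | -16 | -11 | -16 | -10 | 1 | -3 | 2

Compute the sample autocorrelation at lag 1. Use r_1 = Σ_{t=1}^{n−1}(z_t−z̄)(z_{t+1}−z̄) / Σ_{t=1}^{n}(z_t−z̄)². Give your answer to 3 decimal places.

0.276

Mean z̄ = (1 + 3 − 16 − 11 − 16 − 10 + 1 − 3 + 2)/9 = -5.4444
Numerator Σ_{t=1}^{8}(z_t−z̄)(z_{t+1}−z̄) = 135.2469
Denominator Σ(z_t−z̄)² = 490.2222
r_1 = 135.2469 / 490.2222 = 0.276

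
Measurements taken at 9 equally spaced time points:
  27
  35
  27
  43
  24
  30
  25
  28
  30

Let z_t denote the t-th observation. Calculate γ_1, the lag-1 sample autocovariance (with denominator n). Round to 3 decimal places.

Mean z̄ = (27 + 35 + 27 + 43 + 24 + 30 + 25 + 28 + 30)/9 = 29.8889
Σ_{t=1}^{8}(z_t−z̄)(z_{t+1}−z̄) = -136.7901
γ_1 = -136.7901 / 9 = -15.199

-15.199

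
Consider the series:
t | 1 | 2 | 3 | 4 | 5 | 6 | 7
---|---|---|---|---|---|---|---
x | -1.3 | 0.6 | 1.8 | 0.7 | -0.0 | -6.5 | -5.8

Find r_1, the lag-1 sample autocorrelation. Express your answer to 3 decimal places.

Mean x̄ = (-1.3 + 0.6 + 1.8 + 0.7 − 0.0 − 6.5 − 5.8)/7 = -1.5000
Σ(x_t−x̄)(x_{t+1}−x̄) = (0.4200) + (6.9300) + (7.2600) + (3.3000) + (-7.5000) + (21.5000) = 31.9100
Denominator Σ(x_t−x̄)² = 65.9200
r_1 = 31.9100 / 65.9200 = 0.484

0.484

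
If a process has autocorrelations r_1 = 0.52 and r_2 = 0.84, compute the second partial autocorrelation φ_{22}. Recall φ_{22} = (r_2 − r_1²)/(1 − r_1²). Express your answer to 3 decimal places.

φ_{22} = (r_2 − r_1²) / (1 − r_1²)
r_1² = (0.52)² = 0.2704
Numerator = 0.84 − 0.2704 = 0.5696; denominator = 1 − 0.2704 = 0.7296
φ_{22} = 0.5696 / 0.7296 = 0.781

0.781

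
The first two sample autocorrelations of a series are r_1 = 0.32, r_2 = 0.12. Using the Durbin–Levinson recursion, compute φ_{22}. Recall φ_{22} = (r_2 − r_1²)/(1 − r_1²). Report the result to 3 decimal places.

φ_{22} = (r_2 − r_1²) / (1 − r_1²)
r_1² = (0.32)² = 0.1024
Numerator = 0.12 − 0.1024 = 0.0176; denominator = 1 − 0.1024 = 0.8976
φ_{22} = 0.0176 / 0.8976 = 0.020

0.020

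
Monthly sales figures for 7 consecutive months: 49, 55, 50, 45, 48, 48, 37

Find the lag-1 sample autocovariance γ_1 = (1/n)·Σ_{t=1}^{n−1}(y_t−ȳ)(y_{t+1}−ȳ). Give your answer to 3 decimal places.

Mean ȳ = (49 + 55 + 50 + 45 + 48 + 48 + 37)/7 = 47.4286
Σ_{t=1}^{6}(y_t−ȳ)(y_{t+1}−ȳ) = 18.1020
γ_1 = 18.1020 / 7 = 2.586

2.586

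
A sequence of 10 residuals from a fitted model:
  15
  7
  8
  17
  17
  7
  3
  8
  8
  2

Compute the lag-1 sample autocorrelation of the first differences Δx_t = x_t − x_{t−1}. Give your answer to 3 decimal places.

First differences Δx: -8, 1, 9, 0, -10, -4, 5, 0, -6
Mean of differences = -1.4444
Numerator Σ(Δx_t−Δx̄)(Δx_{t+1}−Δx̄) = 20.3580
Denominator Σ(Δx_t−Δx̄)² = 304.2222
r_1(Δx) = 20.3580 / 304.2222 = 0.067

0.067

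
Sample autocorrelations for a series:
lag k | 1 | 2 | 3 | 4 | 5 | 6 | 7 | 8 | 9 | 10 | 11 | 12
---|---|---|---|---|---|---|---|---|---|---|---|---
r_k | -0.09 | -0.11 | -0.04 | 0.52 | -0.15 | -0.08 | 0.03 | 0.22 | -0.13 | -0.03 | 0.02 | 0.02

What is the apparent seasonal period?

4

The largest autocorrelation is r_4 = 0.52, with a weaker echo at lag 8 (0.22); the remaining lags stay at or below 0.03.
The dominant spike at lag 4 indicates a seasonal period of 4.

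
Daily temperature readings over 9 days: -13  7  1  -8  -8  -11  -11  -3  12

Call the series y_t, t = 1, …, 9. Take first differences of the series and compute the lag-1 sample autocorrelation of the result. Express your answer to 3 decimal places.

First differences Δy: 20, -6, -9, 0, -3, 0, 8, 15
Mean of differences = 3.1250
Numerator Σ(Δy_t−Δȳ)(Δy_{t+1}−Δȳ) = 75.4844
Denominator Σ(Δy_t−Δȳ)² = 736.8750
r_1(Δy) = 75.4844 / 736.8750 = 0.102

0.102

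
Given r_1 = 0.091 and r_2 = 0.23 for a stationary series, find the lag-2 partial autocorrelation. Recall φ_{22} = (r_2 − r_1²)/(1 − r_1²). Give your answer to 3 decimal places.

φ_{22} = (r_2 − r_1²) / (1 − r_1²)
r_1² = (0.091)² = 0.008281
Numerator = 0.23 − 0.0083 = 0.2217; denominator = 1 − 0.0083 = 0.9917
φ_{22} = 0.2217 / 0.9917 = 0.224

0.224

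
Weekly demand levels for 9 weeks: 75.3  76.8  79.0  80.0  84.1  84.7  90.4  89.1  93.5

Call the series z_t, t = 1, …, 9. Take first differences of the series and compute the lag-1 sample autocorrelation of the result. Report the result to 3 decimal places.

First differences Δz: 1.5, 2.2, 1.0, 4.1, 0.6, 5.7, -1.3, 4.4
Mean of differences = 2.2750
Numerator Σ(Δz_t−Δz̄)(Δz_{t+1}−Δz̄) = -30.8081
Denominator Σ(Δz_t−Δz̄)² = 37.3950
r_1(Δz) = -30.8081 / 37.3950 = -0.824

-0.824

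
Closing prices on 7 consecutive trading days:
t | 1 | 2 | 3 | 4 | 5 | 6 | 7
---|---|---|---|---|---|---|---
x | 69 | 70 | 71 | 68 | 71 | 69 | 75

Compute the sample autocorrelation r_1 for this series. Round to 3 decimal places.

-0.308

Mean x̄ = (69 + 70 + 71 + 68 + 71 + 69 + 75)/7 = 70.4286
Deviations from mean: -1.4286, -0.4286, 0.5714, -2.4286, 0.5714, -1.4286, 4.5714
Σ(x_t−x̄)(x_{t+1}−x̄) = (0.6122) + (-0.2449) + (-1.3878) + (-1.3878) + (-0.8163) + (-6.5306) = -9.7551
Denominator Σ(x_t−x̄)² = 31.7143
r_1 = -9.7551 / 31.7143 = -0.308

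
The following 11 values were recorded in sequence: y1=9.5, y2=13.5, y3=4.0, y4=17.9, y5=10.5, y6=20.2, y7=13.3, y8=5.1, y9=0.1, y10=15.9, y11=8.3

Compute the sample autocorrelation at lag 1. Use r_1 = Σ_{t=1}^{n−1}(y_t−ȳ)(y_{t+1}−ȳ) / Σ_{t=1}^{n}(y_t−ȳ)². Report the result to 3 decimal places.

Mean ȳ = (9.5 + 13.5 + 4.0 + 17.9 + 10.5 + 20.2 + 13.3 + 5.1 + 0.1 + 15.9 + 8.3)/11 = 10.7545
Numerator Σ_{t=1}^{10}(y_t−ȳ)(y_{t+1}−ȳ) = -72.0321
Denominator Σ(y_t−ȳ)² = 379.5473
r_1 = -72.0321 / 379.5473 = -0.190

-0.190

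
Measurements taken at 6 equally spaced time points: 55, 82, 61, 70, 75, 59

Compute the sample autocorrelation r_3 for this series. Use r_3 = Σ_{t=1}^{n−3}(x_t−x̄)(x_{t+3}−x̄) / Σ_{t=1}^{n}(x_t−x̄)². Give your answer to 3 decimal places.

0.244

Mean x̄ = (55 + 82 + 61 + 70 + 75 + 59)/6 = 67.0000
Numerator Σ_{t=1}^{3}(x_t−x̄)(x_{t+3}−x̄) = 132.0000
Denominator Σ(x_t−x̄)² = 542.0000
r_3 = 132.0000 / 542.0000 = 0.244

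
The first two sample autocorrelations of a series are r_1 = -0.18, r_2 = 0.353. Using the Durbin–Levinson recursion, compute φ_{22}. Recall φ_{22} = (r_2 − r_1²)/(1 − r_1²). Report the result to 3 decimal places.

0.331

φ_{22} = (r_2 − r_1²) / (1 − r_1²)
r_1² = (-0.18)² = 0.0324
Numerator = 0.353 − 0.0324 = 0.3206; denominator = 1 − 0.0324 = 0.9676
φ_{22} = 0.3206 / 0.9676 = 0.331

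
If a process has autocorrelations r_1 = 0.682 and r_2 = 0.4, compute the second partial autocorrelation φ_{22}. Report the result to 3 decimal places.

φ_{22} = (r_2 − r_1²) / (1 − r_1²)
r_1² = (0.682)² = 0.465124
Numerator = 0.4 − 0.4651 = -0.0651; denominator = 1 − 0.4651 = 0.5349
φ_{22} = -0.0651 / 0.5349 = -0.122

-0.122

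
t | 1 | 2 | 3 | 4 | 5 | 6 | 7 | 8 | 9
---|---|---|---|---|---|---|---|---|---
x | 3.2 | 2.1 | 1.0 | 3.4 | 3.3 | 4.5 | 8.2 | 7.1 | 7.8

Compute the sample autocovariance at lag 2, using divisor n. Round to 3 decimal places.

2.131

Mean x̄ = (3.2 + 2.1 + 1.0 + 3.4 + 3.3 + 4.5 + 8.2 + 7.1 + 7.8)/9 = 4.5111
Σ_{t=1}^{7}(x_t−x̄)(x_{t+2}−x̄) = 19.1831
γ_2 = 19.1831 / 9 = 2.131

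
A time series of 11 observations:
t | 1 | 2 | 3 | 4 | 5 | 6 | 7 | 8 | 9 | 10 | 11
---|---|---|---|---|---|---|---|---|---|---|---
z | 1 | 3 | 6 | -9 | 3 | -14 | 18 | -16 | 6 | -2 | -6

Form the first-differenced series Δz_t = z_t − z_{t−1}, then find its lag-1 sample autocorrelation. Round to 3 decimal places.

First differences Δz: 2, 3, -15, 12, -17, 32, -34, 22, -8, -4
Mean of differences = -0.7000
Numerator Σ(Δz_t−Δz̄)(Δz_{t+1}−Δz̄) = -2950.9900
Denominator Σ(Δz_t−Δz̄)² = 3410.1000
r_1(Δz) = -2950.9900 / 3410.1000 = -0.865

-0.865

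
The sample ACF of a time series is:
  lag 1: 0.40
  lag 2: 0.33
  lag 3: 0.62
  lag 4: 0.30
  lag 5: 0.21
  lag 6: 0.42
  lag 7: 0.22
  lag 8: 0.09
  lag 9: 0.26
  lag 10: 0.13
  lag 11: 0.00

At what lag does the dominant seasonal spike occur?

3

The largest autocorrelation is r_3 = 0.62, with a weaker echo at lag 6 (0.42); the remaining lags stay at or below 0.40. The elevated value at lag 1 (0.40), dropping to 0.33 at lag 2, reflects decaying short-term dependence rather than seasonality.
The dominant spike at lag 3 indicates a seasonal period of 3.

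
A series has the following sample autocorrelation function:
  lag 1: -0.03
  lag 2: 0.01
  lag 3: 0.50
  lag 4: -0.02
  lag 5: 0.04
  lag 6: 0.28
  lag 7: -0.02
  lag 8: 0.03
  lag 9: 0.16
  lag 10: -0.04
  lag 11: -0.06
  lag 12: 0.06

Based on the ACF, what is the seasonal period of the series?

The largest autocorrelation is r_3 = 0.50, with weaker echoes at lags 6 (0.28) and 9 (0.16); the remaining lags stay at or below 0.06.
The dominant spike at lag 3 indicates a seasonal period of 3.

3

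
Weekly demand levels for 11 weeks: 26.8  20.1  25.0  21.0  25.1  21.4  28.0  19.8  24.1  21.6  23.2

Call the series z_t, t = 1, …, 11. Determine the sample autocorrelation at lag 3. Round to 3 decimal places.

-0.575

Mean z̄ = (26.8 + 20.1 + 25.0 + 21.0 + 25.1 + 21.4 + 28.0 + 19.8 + 24.1 + 21.6 + 23.2)/11 = 23.2818
Numerator Σ_{t=1}^{8}(z_t−z̄)(z_{t+3}−z̄) = -43.3328
Denominator Σ(z_t−z̄)² = 75.3964
r_3 = -43.3328 / 75.3964 = -0.575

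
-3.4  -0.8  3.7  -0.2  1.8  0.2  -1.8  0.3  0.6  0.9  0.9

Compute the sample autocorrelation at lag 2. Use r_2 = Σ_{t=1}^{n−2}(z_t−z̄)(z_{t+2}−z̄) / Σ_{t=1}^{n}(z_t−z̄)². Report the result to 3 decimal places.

Mean z̄ = (-3.4 − 0.8 + 3.7 − 0.2 + 1.8 + 0.2 − 1.8 + 0.3 + 0.6 + 0.9 + 0.9)/11 = 0.2000
Numerator Σ_{t=1}^{9}(z_t−z̄)(z_{t+2}−z̄) = -10.2500
Denominator Σ(z_t−z̄)² = 34.0800
r_2 = -10.2500 / 34.0800 = -0.301

-0.301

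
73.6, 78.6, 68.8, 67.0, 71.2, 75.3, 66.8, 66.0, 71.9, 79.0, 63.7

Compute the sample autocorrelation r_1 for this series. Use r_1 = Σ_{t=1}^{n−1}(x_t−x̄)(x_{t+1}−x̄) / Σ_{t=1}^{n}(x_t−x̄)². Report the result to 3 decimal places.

-0.156

Mean x̄ = (73.6 + 78.6 + 68.8 + 67.0 + 71.2 + 75.3 + 66.8 + 66.0 + 71.9 + 79.0 + 63.7)/11 = 71.0818
Numerator Σ_{t=1}^{10}(x_t−x̄)(x_{t+1}−x̄) = -41.3249
Denominator Σ(x_t−x̄)² = 264.5564
r_1 = -41.3249 / 264.5564 = -0.156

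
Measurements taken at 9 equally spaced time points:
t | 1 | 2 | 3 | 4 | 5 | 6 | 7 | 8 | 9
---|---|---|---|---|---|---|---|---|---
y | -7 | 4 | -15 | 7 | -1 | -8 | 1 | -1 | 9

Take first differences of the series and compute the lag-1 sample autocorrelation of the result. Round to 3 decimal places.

First differences Δy: 11, -19, 22, -8, -7, 9, -2, 10
Mean of differences = 2.0000
Numerator Σ(Δy_t−Δȳ)(Δy_{t+1}−Δȳ) = -842.0000
Denominator Σ(Δy_t−Δȳ)² = 1232.0000
r_1(Δy) = -842.0000 / 1232.0000 = -0.683

-0.683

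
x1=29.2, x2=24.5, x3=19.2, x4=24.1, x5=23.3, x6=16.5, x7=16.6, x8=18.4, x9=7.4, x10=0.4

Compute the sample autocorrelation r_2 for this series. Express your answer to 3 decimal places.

0.076

Mean x̄ = (29.2 + 24.5 + 19.2 + 24.1 + 23.3 + 16.5 + 16.6 + 18.4 + 7.4 + 0.4)/10 = 17.9600
Numerator Σ_{t=1}^{8}(x_t−x̄)(x_{t+2}−x̄) = 50.4808
Denominator Σ(x_t−x̄)² = 660.9040
r_2 = 50.4808 / 660.9040 = 0.076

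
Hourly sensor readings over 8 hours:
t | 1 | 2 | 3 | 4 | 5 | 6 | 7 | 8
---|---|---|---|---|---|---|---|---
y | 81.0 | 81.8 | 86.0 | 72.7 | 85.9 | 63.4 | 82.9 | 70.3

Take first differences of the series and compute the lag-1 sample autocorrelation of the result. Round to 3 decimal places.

First differences Δy: 0.8, 4.2, -13.3, 13.2, -22.5, 19.5, -12.6
Mean of differences = -1.5286
Numerator Σ(Δy_t−Δȳ)(Δy_{t+1}−Δȳ) = -1210.1651
Denominator Σ(Δy_t−Δȳ)² = 1398.3143
r_1(Δy) = -1210.1651 / 1398.3143 = -0.865

-0.865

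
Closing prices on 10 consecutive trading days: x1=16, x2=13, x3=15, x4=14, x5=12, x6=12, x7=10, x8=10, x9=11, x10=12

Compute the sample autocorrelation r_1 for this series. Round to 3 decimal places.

Mean x̄ = (16 + 13 + 15 + 14 + 12 + 12 + 10 + 10 + 11 + 12)/10 = 12.5000
Numerator Σ_{t=1}^{9}(x_t−x̄)(x_{t+1}−x̄) = 18.2500
Denominator Σ(x_t−x̄)² = 36.5000
r_1 = 18.2500 / 36.5000 = 0.500

0.500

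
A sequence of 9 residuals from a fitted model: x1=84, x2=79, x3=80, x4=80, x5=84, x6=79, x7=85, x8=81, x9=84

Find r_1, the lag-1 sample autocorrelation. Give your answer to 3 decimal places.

Mean x̄ = (84 + 79 + 80 + 80 + 84 + 79 + 85 + 81 + 84)/9 = 81.7778
Numerator Σ_{t=1}^{8}(x_t−x̄)(x_{t+1}−x̄) = -21.3827
Denominator Σ(x_t−x̄)² = 47.5556
r_1 = -21.3827 / 47.5556 = -0.450

-0.450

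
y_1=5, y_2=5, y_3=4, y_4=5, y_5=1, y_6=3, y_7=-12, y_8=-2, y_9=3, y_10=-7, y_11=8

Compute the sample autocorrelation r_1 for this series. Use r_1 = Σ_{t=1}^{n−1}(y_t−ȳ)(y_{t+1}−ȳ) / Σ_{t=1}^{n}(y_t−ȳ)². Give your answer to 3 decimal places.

-0.066

Mean ȳ = (5 + 5 + 4 + 5 + 1 + 3 − 12 − 2 + 3 − 7 + 8)/11 = 1.1818
Numerator Σ_{t=1}^{10}(y_t−ȳ)(y_{t+1}−ȳ) = -23.3967
Denominator Σ(y_t−ȳ)² = 355.6364
r_1 = -23.3967 / 355.6364 = -0.066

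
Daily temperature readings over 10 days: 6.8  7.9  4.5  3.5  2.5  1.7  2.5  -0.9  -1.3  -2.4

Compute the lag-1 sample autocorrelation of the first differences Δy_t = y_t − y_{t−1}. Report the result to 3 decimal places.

-0.539

First differences Δy: 1.1, -3.4, -1.0, -1.0, -0.8, 0.8, -3.4, -0.4, -1.1
Mean of differences = -1.0222
Numerator Σ(Δy_t−Δȳ)(Δy_{t+1}−Δȳ) = -10.5494
Denominator Σ(Δy_t−Δȳ)² = 19.5756
r_1(Δy) = -10.5494 / 19.5756 = -0.539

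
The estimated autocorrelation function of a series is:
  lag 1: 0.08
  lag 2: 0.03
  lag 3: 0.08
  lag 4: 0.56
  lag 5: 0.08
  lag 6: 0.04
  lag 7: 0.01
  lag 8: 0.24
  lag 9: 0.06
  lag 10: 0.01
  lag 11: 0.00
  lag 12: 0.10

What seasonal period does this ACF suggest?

The largest autocorrelation is r_4 = 0.56, with a weaker echo at lag 8 (0.24); the remaining lags stay at or below 0.10.
The dominant spike at lag 4 indicates a seasonal period of 4.

4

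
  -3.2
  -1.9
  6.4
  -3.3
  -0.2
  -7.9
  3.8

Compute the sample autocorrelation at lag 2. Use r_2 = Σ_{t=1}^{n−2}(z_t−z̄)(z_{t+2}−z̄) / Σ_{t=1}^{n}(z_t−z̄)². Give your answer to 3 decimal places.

Mean z̄ = (-3.2 − 1.9 + 6.4 − 3.3 − 0.2 − 7.9 + 3.8)/7 = -0.9000
Deviations from mean: -2.3000, -1.0000, 7.3000, -2.4000, 0.7000, -7.0000, 4.7000
Numerator Σ_{t=1}^{5}(z_t−z̄)(z_{t+2}−z̄) = 10.8100
Denominator Σ(z_t−z̄)² = 136.9200
r_2 = 10.8100 / 136.9200 = 0.079

0.079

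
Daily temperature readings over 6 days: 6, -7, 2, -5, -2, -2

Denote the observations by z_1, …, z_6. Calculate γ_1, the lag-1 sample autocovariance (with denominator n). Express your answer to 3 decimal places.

Mean z̄ = (6 − 7 + 2 − 5 − 2 − 2)/6 = -1.3333
Deviations: 7.3333, -5.6667, 3.3333, -3.6667, -0.6667, -0.6667
Σ_{t=1}^{5}(z_t−z̄)(z_{t+1}−z̄) = -69.7778
γ_1 = -69.7778 / 6 = -11.630

-11.630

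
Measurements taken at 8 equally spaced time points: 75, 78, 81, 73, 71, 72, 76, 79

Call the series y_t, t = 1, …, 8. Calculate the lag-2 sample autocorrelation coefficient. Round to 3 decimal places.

-0.443

Mean ȳ = (75 + 78 + 81 + 73 + 71 + 72 + 76 + 79)/8 = 75.6250
Deviations from mean: -0.6250, 2.3750, 5.3750, -2.6250, -4.6250, -3.6250, 0.3750, 3.3750
Σ(y_t−ȳ)(y_{t+2}−ȳ) = (-3.3594) + (-6.2344) + (-24.8594) + (9.5156) + (-1.7344) + (-12.2344) = -38.9063
Denominator Σ(y_t−ȳ)² = 87.8750
r_2 = -38.9063 / 87.8750 = -0.443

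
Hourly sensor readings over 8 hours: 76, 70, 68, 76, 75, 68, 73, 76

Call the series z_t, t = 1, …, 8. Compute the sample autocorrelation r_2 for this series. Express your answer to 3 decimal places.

-0.730

Mean z̄ = (76 + 70 + 68 + 76 + 75 + 68 + 73 + 76)/8 = 72.7500
Deviations from mean: 3.2500, -2.7500, -4.7500, 3.2500, 2.2500, -4.7500, 0.2500, 3.2500
Numerator Σ_{t=1}^{6}(z_t−z̄)(z_{t+2}−z̄) = -65.3750
Denominator Σ(z_t−z̄)² = 89.5000
r_2 = -65.3750 / 89.5000 = -0.730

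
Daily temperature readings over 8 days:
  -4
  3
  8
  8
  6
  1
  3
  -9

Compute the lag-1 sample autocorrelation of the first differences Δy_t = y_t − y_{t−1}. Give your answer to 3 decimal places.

0.042

First differences Δy: 7, 5, 0, -2, -5, 2, -12
Mean of differences = -0.7143
Numerator Σ(Δy_t−Δȳ)(Δy_{t+1}−Δȳ) = 10.4898
Denominator Σ(Δy_t−Δȳ)² = 247.4286
r_1(Δy) = 10.4898 / 247.4286 = 0.042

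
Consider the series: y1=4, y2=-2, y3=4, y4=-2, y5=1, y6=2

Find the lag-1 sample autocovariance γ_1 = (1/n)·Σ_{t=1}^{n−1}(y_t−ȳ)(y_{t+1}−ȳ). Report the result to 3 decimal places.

-4.421

Mean ȳ = (4 − 2 + 4 − 2 + 1 + 2)/6 = 1.1667
Σ_{t=1}^{5}(y_t−ȳ)(y_{t+1}−ȳ) = -26.5278
γ_1 = -26.5278 / 6 = -4.421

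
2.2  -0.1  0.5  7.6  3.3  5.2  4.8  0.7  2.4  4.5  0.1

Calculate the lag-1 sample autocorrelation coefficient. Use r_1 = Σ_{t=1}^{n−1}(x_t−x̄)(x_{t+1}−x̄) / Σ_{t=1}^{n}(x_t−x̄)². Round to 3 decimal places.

-0.048

Mean x̄ = (2.2 − 0.1 + 0.5 + 7.6 + 3.3 + 5.2 + 4.8 + 0.7 + 2.4 + 4.5 + 0.1)/11 = 2.8364
Numerator Σ_{t=1}^{10}(x_t−x̄)(x_{t+1}−x̄) = -2.9959
Denominator Σ(x_t−x̄)² = 61.8455
r_1 = -2.9959 / 61.8455 = -0.048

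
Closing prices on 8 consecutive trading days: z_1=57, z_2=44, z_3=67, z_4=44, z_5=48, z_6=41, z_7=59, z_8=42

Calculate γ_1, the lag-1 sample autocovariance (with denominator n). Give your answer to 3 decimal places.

-46.227

Mean z̄ = (57 + 44 + 67 + 44 + 48 + 41 + 59 + 42)/8 = 50.2500
Deviations: 6.7500, -6.2500, 16.7500, -6.2500, -2.2500, -9.2500, 8.7500, -8.2500
Σ_{t=1}^{7}(z_t−z̄)(z_{t+1}−z̄) = -369.8125
γ_1 = -369.8125 / 8 = -46.227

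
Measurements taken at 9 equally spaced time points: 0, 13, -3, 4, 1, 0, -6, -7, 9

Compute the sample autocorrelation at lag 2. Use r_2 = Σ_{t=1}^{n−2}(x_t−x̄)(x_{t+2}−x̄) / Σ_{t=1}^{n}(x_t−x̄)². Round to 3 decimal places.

Mean x̄ = (0 + 13 − 3 + 4 + 1 + 0 − 6 − 7 + 9)/9 = 1.2222
Numerator Σ_{t=1}^{7}(x_t−x̄)(x_{t+2}−x̄) = -9.0988
Denominator Σ(x_t−x̄)² = 347.5556
r_2 = -9.0988 / 347.5556 = -0.026

-0.026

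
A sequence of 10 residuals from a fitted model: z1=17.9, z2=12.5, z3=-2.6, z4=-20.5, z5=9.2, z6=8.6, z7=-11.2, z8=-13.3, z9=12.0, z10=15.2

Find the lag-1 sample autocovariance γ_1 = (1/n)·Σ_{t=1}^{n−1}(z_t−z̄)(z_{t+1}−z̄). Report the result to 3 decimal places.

21.752

Mean z̄ = (17.9 + 12.5 − 2.6 − 20.5 + 9.2 + 8.6 − 11.2 − 13.3 + 12.0 + 15.2)/10 = 2.7800
Σ_{t=1}^{9}(z_t−z̄)(z_{t+1}−z̄) = 217.5156
γ_1 = 217.5156 / 10 = 21.752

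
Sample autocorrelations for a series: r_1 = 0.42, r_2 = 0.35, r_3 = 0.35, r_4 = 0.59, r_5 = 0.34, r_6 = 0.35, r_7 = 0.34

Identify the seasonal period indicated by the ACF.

4

The largest autocorrelation is r_4 = 0.59; the remaining lags stay at or below 0.42. The elevated value at lag 1 (0.42), dropping to 0.35 at lag 2, reflects decaying short-term dependence rather than seasonality.
The dominant spike at lag 4 indicates a seasonal period of 4.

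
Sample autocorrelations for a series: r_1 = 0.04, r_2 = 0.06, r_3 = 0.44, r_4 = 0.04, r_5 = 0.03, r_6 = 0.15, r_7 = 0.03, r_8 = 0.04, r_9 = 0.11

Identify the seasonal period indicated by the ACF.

The largest autocorrelation is r_3 = 0.44, with a weaker echo at lag 6 (0.15); the remaining lags stay at or below 0.11.
The dominant spike at lag 3 indicates a seasonal period of 3.

3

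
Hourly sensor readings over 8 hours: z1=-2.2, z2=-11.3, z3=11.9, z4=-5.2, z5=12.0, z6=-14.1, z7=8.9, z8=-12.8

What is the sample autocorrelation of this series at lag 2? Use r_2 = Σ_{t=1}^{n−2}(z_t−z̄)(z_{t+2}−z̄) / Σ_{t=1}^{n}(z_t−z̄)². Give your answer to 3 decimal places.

0.621

Mean z̄ = (-2.2 − 11.3 + 11.9 − 5.2 + 12.0 − 14.1 + 8.9 − 12.8)/8 = -1.6000
Deviations from mean: -0.6000, -9.7000, 13.5000, -3.6000, 13.6000, -12.5000, 10.5000, -11.2000
Numerator Σ_{t=1}^{6}(z_t−z̄)(z_{t+2}−z̄) = 538.2200
Denominator Σ(z_t−z̄)² = 866.5600
r_2 = 538.2200 / 866.5600 = 0.621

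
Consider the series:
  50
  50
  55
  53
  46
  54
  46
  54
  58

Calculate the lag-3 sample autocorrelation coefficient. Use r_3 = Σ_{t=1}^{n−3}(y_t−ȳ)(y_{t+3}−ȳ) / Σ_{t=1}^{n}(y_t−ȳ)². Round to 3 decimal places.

0.069

Mean ȳ = (50 + 50 + 55 + 53 + 46 + 54 + 46 + 54 + 58)/9 = 51.7778
Numerator Σ_{t=1}^{6}(y_t−ȳ)(y_{t+3}−ȳ) = 9.1852
Denominator Σ(y_t−ȳ)² = 133.5556
r_3 = 9.1852 / 133.5556 = 0.069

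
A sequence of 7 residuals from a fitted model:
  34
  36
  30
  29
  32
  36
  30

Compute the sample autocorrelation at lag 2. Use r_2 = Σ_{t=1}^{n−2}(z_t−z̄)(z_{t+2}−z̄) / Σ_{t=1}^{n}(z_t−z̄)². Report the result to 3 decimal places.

-0.507

Mean z̄ = (34 + 36 + 30 + 29 + 32 + 36 + 30)/7 = 32.4286
Deviations from mean: 1.5714, 3.5714, -2.4286, -3.4286, -0.4286, 3.5714, -2.4286
Σ(z_t−z̄)(z_{t+2}−z̄) = (-3.8163) + (-12.2449) + (1.0408) + (-12.2449) + (1.0408) = -26.2245
Denominator Σ(z_t−z̄)² = 51.7143
r_2 = -26.2245 / 51.7143 = -0.507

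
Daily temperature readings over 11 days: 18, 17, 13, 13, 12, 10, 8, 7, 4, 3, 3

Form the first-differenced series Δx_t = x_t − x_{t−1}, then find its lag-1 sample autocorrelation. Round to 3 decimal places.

-0.362

First differences Δx: -1, -4, 0, -1, -2, -2, -1, -3, -1, 0
Mean of differences = -1.5000
Numerator Σ(Δx_t−Δx̄)(Δx_{t+1}−Δx̄) = -5.2500
Denominator Σ(Δx_t−Δx̄)² = 14.5000
r_1(Δx) = -5.2500 / 14.5000 = -0.362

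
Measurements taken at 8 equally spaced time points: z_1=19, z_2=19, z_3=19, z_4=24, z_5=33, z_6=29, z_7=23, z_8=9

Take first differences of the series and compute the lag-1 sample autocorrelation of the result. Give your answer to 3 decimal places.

First differences Δz: 0, 0, 5, 9, -4, -6, -14
Mean of differences = -1.4286
Numerator Σ(Δz_t−Δz̄)(Δz_{t+1}−Δz̄) = 120.6735
Denominator Σ(Δz_t−Δz̄)² = 339.7143
r_1(Δz) = 120.6735 / 339.7143 = 0.355

0.355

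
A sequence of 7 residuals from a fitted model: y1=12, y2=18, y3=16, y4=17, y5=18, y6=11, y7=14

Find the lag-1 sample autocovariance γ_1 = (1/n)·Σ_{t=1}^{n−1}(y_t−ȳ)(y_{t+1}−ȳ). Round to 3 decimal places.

-0.962

Mean ȳ = (12 + 18 + 16 + 17 + 18 + 11 + 14)/7 = 15.1429
Σ_{t=1}^{6}(y_t−ȳ)(y_{t+1}−ȳ) = -6.7347
γ_1 = -6.7347 / 7 = -0.962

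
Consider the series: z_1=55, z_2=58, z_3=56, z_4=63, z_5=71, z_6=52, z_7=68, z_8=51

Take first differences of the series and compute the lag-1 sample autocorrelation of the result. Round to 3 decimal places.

-0.667

First differences Δz: 3, -2, 7, 8, -19, 16, -17
Mean of differences = -0.5714
Numerator Σ(Δz_t−Δz̄)(Δz_{t+1}−Δz̄) = -686.6122
Denominator Σ(Δz_t−Δz̄)² = 1029.7143
r_1(Δz) = -686.6122 / 1029.7143 = -0.667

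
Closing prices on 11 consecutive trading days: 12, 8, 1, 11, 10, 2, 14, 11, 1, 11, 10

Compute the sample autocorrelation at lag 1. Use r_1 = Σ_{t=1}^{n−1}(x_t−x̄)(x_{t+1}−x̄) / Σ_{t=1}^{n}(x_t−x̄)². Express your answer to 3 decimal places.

Mean x̄ = (12 + 8 + 1 + 11 + 10 + 2 + 14 + 11 + 1 + 11 + 10)/11 = 8.2727
Numerator Σ_{t=1}^{10}(x_t−x̄)(x_{t+1}−x̄) = -80.2562
Denominator Σ(x_t−x̄)² = 220.1818
r_1 = -80.2562 / 220.1818 = -0.364

-0.364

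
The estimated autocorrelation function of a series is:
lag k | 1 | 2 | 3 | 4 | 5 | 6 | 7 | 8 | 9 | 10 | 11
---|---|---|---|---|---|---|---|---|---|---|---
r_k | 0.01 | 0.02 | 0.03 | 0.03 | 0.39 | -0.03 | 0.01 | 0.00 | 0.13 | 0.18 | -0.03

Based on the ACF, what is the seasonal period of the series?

5

The largest autocorrelation is r_5 = 0.39, with a weaker echo at lag 10 (0.18); the remaining lags stay at or below 0.13.
The dominant spike at lag 5 indicates a seasonal period of 5.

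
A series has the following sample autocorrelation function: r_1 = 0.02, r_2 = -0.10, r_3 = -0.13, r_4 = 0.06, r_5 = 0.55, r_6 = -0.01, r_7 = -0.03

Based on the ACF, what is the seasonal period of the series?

5

The largest autocorrelation is r_5 = 0.55; the remaining lags stay at or below 0.06.
The dominant spike at lag 5 indicates a seasonal period of 5.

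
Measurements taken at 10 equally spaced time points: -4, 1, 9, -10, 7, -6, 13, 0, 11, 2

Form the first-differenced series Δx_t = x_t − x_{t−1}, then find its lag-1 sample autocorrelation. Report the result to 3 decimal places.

-0.855

First differences Δx: 5, 8, -19, 17, -13, 19, -13, 11, -9
Mean of differences = 0.6667
Numerator Σ(Δx_t−Δx̄)(Δx_{t+1}−Δx̄) = -1399.1111
Denominator Σ(Δx_t−Δx̄)² = 1636.0000
r_1(Δx) = -1399.1111 / 1636.0000 = -0.855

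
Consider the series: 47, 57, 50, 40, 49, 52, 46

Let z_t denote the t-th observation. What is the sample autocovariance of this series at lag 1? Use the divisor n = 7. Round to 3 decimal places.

Mean z̄ = (47 + 57 + 50 + 40 + 49 + 52 + 46)/7 = 48.7143
Deviations: -1.7143, 8.2857, 1.2857, -8.7143, 0.2857, 3.2857, -2.7143
Σ_{t=1}^{6}(z_t−z̄)(z_{t+1}−z̄) = -25.2245
γ_1 = -25.2245 / 7 = -3.603

-3.603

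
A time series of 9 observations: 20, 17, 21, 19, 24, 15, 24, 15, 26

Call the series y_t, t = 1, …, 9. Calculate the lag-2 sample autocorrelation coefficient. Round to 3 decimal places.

Mean ȳ = (20 + 17 + 21 + 19 + 24 + 15 + 24 + 15 + 26)/9 = 20.1111
Numerator Σ_{t=1}^{7}(y_t−ȳ)(y_{t+2}−ȳ) = 76.6420
Denominator Σ(y_t−ȳ)² = 128.8889
r_2 = 76.6420 / 128.8889 = 0.595

0.595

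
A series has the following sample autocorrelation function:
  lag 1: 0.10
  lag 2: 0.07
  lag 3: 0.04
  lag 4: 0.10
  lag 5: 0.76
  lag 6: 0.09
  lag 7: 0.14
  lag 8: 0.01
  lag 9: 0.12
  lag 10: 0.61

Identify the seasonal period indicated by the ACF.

5

The largest autocorrelation is r_5 = 0.76, with a weaker echo at lag 10 (0.61); the remaining lags stay at or below 0.14.
The dominant spike at lag 5 indicates a seasonal period of 5.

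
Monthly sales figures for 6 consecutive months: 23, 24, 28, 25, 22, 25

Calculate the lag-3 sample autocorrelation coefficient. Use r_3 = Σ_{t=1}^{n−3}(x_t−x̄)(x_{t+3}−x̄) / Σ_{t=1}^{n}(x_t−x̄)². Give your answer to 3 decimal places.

0.105

Mean x̄ = (23 + 24 + 28 + 25 + 22 + 25)/6 = 24.5000
Numerator Σ_{t=1}^{3}(x_t−x̄)(x_{t+3}−x̄) = 2.2500
Denominator Σ(x_t−x̄)² = 21.5000
r_3 = 2.2500 / 21.5000 = 0.105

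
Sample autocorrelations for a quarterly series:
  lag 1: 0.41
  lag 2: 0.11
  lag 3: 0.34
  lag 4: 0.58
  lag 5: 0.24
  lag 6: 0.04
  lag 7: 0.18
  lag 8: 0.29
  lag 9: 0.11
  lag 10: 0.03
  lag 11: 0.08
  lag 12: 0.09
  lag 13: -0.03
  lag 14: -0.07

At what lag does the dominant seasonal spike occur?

4

The largest autocorrelation is r_4 = 0.58; the remaining lags stay at or below 0.41. The elevated value at lag 1 (0.41), dropping to 0.11 at lag 2, reflects decaying short-term dependence rather than seasonality.
The dominant spike at lag 4 indicates a seasonal period of 4.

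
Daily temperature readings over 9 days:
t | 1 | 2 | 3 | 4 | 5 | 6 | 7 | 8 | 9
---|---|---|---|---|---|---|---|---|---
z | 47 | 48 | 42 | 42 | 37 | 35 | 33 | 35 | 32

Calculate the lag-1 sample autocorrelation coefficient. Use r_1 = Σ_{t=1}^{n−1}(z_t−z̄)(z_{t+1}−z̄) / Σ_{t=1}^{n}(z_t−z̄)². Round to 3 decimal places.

0.655

Mean z̄ = (47 + 48 + 42 + 42 + 37 + 35 + 33 + 35 + 32)/9 = 39.0000
Numerator Σ_{t=1}^{8}(z_t−z̄)(z_{t+1}−z̄) = 186.0000
Denominator Σ(z_t−z̄)² = 284.0000
r_1 = 186.0000 / 284.0000 = 0.655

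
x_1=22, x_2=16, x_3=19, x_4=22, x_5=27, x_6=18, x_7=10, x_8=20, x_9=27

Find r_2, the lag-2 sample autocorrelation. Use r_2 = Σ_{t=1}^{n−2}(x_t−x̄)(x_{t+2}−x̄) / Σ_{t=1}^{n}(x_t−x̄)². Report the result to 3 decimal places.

Mean x̄ = (22 + 16 + 19 + 22 + 27 + 18 + 10 + 20 + 27)/9 = 20.1111
Numerator Σ_{t=1}^{7}(x_t−x̄)(x_{t+2}−x̄) = -160.5802
Denominator Σ(x_t−x̄)² = 226.8889
r_2 = -160.5802 / 226.8889 = -0.708

-0.708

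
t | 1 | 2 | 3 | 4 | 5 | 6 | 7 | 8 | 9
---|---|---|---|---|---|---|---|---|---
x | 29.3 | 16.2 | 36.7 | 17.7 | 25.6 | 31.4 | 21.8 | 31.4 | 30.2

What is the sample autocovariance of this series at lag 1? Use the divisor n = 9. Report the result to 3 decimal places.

Mean x̄ = (29.3 + 16.2 + 36.7 + 17.7 + 25.6 + 31.4 + 21.8 + 31.4 + 30.2)/9 = 26.7000
Σ_{t=1}^{8}(x_t−x̄)(x_{t+1}−x̄) = -247.1800
γ_1 = -247.1800 / 9 = -27.464

-27.464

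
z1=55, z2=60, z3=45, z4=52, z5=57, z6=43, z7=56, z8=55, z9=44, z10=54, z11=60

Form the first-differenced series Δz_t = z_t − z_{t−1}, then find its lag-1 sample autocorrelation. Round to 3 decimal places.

-0.472

First differences Δz: 5, -15, 7, 5, -14, 13, -1, -11, 10, 6
Mean of differences = 0.5000
Numerator Σ(Δz_t−Δz̄)(Δz_{t+1}−Δz̄) = -446.2500
Denominator Σ(Δz_t−Δz̄)² = 944.5000
r_1(Δz) = -446.2500 / 944.5000 = -0.472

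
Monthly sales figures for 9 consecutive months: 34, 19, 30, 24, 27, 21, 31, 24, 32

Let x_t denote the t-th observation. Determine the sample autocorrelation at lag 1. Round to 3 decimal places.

-0.652

Mean x̄ = (34 + 19 + 30 + 24 + 27 + 21 + 31 + 24 + 32)/9 = 26.8889
Numerator Σ_{t=1}^{8}(x_t−x̄)(x_{t+1}−x̄) = -141.4568
Denominator Σ(x_t−x̄)² = 216.8889
r_1 = -141.4568 / 216.8889 = -0.652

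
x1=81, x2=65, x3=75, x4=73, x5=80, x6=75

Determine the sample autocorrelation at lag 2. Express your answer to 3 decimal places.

Mean x̄ = (81 + 65 + 75 + 73 + 80 + 75)/6 = 74.8333
Deviations from mean: 6.1667, -9.8333, 0.1667, -1.8333, 5.1667, 0.1667
Σ(x_t−x̄)(x_{t+2}−x̄) = (1.0278) + (18.0278) + (0.8611) + (-0.3056) = 19.6111
Denominator Σ(x_t−x̄)² = 164.8333
r_2 = 19.6111 / 164.8333 = 0.119

0.119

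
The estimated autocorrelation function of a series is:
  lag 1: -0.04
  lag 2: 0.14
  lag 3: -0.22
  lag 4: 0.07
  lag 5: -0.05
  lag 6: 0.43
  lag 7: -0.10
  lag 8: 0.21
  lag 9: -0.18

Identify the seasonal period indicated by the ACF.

6

The largest autocorrelation is r_6 = 0.43; the remaining lags stay at or below 0.21.
The dominant spike at lag 6 indicates a seasonal period of 6.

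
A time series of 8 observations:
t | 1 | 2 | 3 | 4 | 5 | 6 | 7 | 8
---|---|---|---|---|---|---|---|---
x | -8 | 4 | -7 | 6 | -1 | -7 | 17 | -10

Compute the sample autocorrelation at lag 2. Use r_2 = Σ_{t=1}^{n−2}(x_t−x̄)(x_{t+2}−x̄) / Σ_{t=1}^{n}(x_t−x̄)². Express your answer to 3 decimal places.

0.150

Mean x̄ = (-8 + 4 − 7 + 6 − 1 − 7 + 17 − 10)/8 = -0.7500
Deviations from mean: -7.2500, 4.7500, -6.2500, 6.7500, -0.2500, -6.2500, 17.7500, -9.2500
Σ(x_t−x̄)(x_{t+2}−x̄) = (45.3125) + (32.0625) + (1.5625) + (-42.1875) + (-4.4375) + (57.8125) = 90.1250
Denominator Σ(x_t−x̄)² = 599.5000
r_2 = 90.1250 / 599.5000 = 0.150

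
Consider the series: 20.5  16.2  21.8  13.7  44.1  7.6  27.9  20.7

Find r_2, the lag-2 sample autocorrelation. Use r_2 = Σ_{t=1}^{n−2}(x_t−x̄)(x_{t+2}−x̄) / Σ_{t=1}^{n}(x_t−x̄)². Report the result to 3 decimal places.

Mean x̄ = (20.5 + 16.2 + 21.8 + 13.7 + 44.1 + 7.6 + 27.9 + 20.7)/8 = 21.5625
Numerator Σ_{t=1}^{6}(x_t−x̄)(x_{t+2}−x̄) = 311.9172
Denominator Σ(x_t−x̄)² = 835.5588
r_2 = 311.9172 / 835.5588 = 0.373

0.373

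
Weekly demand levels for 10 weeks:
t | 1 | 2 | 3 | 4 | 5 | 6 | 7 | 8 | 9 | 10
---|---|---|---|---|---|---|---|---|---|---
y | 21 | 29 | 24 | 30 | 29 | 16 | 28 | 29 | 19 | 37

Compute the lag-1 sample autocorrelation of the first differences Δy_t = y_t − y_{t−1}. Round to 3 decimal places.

First differences Δy: 8, -5, 6, -1, -13, 12, 1, -10, 18
Mean of differences = 1.7778
Numerator Σ(Δy_t−Δȳ)(Δy_{t+1}−Δȳ) = -382.3827
Denominator Σ(Δy_t−Δȳ)² = 835.5556
r_1(Δy) = -382.3827 / 835.5556 = -0.458

-0.458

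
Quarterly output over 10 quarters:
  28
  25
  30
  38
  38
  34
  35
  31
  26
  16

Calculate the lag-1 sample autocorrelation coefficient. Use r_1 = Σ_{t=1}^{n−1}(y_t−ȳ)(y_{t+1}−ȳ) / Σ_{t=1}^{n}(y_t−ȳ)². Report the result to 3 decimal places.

Mean ȳ = (28 + 25 + 30 + 38 + 38 + 34 + 35 + 31 + 26 + 16)/10 = 30.1000
Numerator Σ_{t=1}^{9}(y_t−ȳ)(y_{t+1}−ȳ) = 181.2900
Denominator Σ(y_t−ȳ)² = 410.9000
r_1 = 181.2900 / 410.9000 = 0.441

0.441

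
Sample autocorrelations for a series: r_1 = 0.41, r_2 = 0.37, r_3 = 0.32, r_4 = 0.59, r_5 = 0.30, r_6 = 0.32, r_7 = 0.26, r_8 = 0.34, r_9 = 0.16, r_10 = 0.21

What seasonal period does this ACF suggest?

4

The largest autocorrelation is r_4 = 0.59; the remaining lags stay at or below 0.41. The elevated value at lag 1 (0.41), dropping to 0.37 at lag 2, reflects decaying short-term dependence rather than seasonality.
The dominant spike at lag 4 indicates a seasonal period of 4.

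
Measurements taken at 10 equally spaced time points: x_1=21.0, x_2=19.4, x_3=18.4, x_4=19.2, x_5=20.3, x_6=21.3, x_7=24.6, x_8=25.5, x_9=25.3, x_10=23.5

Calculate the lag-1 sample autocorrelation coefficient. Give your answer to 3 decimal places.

Mean x̄ = (21.0 + 19.4 + 18.4 + 19.2 + 20.3 + 21.3 + 24.6 + 25.5 + 25.3 + 23.5)/10 = 21.8500
Numerator Σ_{t=1}^{9}(x_t−x̄)(x_{t+1}−x̄) = 51.4475
Denominator Σ(x_t−x̄)² = 63.8650
r_1 = 51.4475 / 63.8650 = 0.806

0.806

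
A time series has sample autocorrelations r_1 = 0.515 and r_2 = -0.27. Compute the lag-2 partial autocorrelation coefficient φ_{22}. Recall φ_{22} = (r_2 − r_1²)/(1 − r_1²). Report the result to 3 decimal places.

φ_{22} = (r_2 − r_1²) / (1 − r_1²)
r_1² = (0.515)² = 0.265225
Numerator = -0.27 − 0.2652 = -0.5352; denominator = 1 − 0.2652 = 0.7348
φ_{22} = -0.5352 / 0.7348 = -0.728

-0.728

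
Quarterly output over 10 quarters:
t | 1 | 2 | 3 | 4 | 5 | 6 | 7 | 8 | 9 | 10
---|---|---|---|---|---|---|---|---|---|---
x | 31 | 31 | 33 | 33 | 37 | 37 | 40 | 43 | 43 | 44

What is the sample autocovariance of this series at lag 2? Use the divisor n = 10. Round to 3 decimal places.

10.772

Mean x̄ = (31 + 31 + 33 + 33 + 37 + 37 + 40 + 43 + 43 + 44)/10 = 37.2000
Σ_{t=1}^{8}(x_t−x̄)(x_{t+2}−x̄) = 107.7200
γ_2 = 107.7200 / 10 = 10.772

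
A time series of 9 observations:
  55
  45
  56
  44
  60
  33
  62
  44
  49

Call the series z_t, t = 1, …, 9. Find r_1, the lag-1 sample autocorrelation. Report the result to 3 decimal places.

-0.857

Mean z̄ = (55 + 45 + 56 + 44 + 60 + 33 + 62 + 44 + 49)/9 = 49.7778
Numerator Σ_{t=1}^{8}(z_t−z̄)(z_{t+1}−z̄) = -592.3827
Denominator Σ(z_t−z̄)² = 691.5556
r_1 = -592.3827 / 691.5556 = -0.857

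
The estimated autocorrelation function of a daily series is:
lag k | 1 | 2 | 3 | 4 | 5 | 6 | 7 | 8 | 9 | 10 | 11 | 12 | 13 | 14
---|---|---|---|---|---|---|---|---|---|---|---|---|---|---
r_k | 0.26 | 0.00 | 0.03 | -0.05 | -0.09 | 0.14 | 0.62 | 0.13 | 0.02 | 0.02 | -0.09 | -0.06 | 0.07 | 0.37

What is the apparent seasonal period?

7

The largest autocorrelation is r_7 = 0.62, with a weaker echo at lag 14 (0.37); the remaining lags stay at or below 0.26. The elevated value at lag 1 (0.26), dropping to 0.00 at lag 2, reflects decaying short-term dependence rather than seasonality.
The dominant spike at lag 7 indicates a seasonal period of 7.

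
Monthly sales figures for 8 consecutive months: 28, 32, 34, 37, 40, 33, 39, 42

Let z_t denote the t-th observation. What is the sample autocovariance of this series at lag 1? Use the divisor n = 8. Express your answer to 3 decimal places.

Mean z̄ = (28 + 32 + 34 + 37 + 40 + 33 + 39 + 42)/8 = 35.6250
Σ_{t=1}^{7}(z_t−z̄)(z_{t+1}−z̄) = 38.4844
γ_1 = 38.4844 / 8 = 4.811

4.811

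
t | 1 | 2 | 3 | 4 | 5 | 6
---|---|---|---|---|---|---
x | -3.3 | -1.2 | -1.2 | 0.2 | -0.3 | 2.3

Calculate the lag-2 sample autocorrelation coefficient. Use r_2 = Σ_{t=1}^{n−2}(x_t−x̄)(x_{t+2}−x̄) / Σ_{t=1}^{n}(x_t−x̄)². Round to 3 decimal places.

Mean x̄ = (-3.3 − 1.2 − 1.2 + 0.2 − 0.3 + 2.3)/6 = -0.5833
Deviations from mean: -2.7167, -0.6167, -0.6167, 0.7833, 0.2833, 2.8833
Σ(x_t−x̄)(x_{t+2}−x̄) = (1.6753) + (-0.4831) + (-0.1747) + (2.2586) = 3.2761
Denominator Σ(x_t−x̄)² = 17.1483
r_2 = 3.2761 / 17.1483 = 0.191

0.191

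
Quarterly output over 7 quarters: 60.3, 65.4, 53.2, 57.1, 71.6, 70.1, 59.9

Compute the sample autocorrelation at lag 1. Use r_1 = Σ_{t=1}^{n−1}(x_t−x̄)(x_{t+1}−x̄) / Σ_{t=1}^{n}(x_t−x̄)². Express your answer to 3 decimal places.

0.062

Mean x̄ = (60.3 + 65.4 + 53.2 + 57.1 + 71.6 + 70.1 + 59.9)/7 = 62.5143
Σ(x_t−x̄)(x_{t+1}−x̄) = (-6.3898) + (-26.8784) + (50.4302) + (-49.1927) + (68.9216) + (-19.8312) = 17.0598
Denominator Σ(x_t−x̄)² = 276.2286
r_1 = 17.0598 / 276.2286 = 0.062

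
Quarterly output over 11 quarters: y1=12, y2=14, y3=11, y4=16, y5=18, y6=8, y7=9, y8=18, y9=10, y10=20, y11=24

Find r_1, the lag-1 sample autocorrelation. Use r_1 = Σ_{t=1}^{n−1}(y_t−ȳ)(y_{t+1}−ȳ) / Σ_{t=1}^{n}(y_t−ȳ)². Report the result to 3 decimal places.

Mean ȳ = (12 + 14 + 11 + 16 + 18 + 8 + 9 + 18 + 10 + 20 + 24)/11 = 14.5455
Numerator Σ_{t=1}^{10}(y_t−ȳ)(y_{t+1}−ȳ) = 8.7934
Denominator Σ(y_t−ȳ)² = 258.7273
r_1 = 8.7934 / 258.7273 = 0.034

0.034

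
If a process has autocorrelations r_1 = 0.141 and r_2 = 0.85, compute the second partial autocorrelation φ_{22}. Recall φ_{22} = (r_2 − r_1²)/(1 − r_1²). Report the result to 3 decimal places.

0.847

φ_{22} = (r_2 − r_1²) / (1 − r_1²)
r_1² = (0.141)² = 0.019881
Numerator = 0.85 − 0.0199 = 0.8301; denominator = 1 − 0.0199 = 0.9801
φ_{22} = 0.8301 / 0.9801 = 0.847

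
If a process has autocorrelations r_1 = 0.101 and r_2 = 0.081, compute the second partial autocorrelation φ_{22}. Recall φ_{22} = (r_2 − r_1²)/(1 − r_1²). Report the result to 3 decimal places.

0.072

φ_{22} = (r_2 − r_1²) / (1 − r_1²)
r_1² = (0.101)² = 0.010201
Numerator = 0.081 − 0.0102 = 0.0708; denominator = 1 − 0.0102 = 0.9898
φ_{22} = 0.0708 / 0.9898 = 0.072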